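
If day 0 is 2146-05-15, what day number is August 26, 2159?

4851

May 15, 2146 → May 15, 2147: 365 days.
May 15, 2147 → May 15, 2148: 366 days (Feb 29, 2148 is in that span).
May 15, 2148 → May 15, 2149: 365 days.
May 15, 2149 → May 15, 2150: 365 days.
May 15, 2150 → May 15, 2151: 365 days.
May 15, 2151 → May 15, 2152: 366 days (Feb 29, 2152 is in that span).
May 15, 2152 → May 15, 2153: 365 days.
May 15, 2153 → May 15, 2154: 365 days.
May 15, 2154 → May 15, 2155: 365 days.
May 15, 2155 → May 15, 2156: 366 days (Feb 29, 2156 is in that span).
May 15, 2156 → May 15, 2157: 365 days.
May 15, 2157 → May 15, 2158: 365 days.
May 15, 2158 → May 15, 2159: 365 days.
May 15, 2159 → Jun 15, 2159: 31 days (May has 31).
Jun 15, 2159 → Jul 15, 2159: 30 days (June has 30).
Jul 15, 2159 → Aug 15, 2159: 31 days (July has 31).
Aug 15, 2159 → Aug 26, 2159: 11 days.
Total: 4851 days.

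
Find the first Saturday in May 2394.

May 7, 2394

May 1, 2394 is a Sunday.
The first Saturday is therefore May 7 (6 days later).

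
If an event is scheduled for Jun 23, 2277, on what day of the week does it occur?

Doomsday rule: the anchor day for the 2200s is Friday. For year 77: 77÷12 = 6 r 5, and 5÷4 = 1, so 6+5+1 = 12.
Friday + 12 ≡ Wednesday — that's 2277's doomsday.
In June the doomsday date is Jun 6.
Jun 23 is 17 days after Jun 6; 17 mod 7 = 3, so Wednesday + 3 = Saturday.

Saturday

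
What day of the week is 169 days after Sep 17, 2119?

Monday

First find the weekday of Sep 17, 2119. Doomsday rule: the anchor day for the 2100s is Sunday. For year 19: 19÷12 = 1 r 7, and 7÷4 = 1, so 1+7+1 = 9.
Sunday + 9 ≡ Tuesday — that's 2119's doomsday.
In September the doomsday date is Sep 5.
Sep 17 is 12 days after Sep 5; 12 mod 7 = 5, so Tuesday + 5 = Sunday.
169 mod 7 = 1, so 169 days after a Sunday is Sunday + 1 = Monday.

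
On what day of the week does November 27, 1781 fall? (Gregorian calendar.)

Doomsday rule: the anchor day for the 1700s is Sunday. For year 81: 81÷12 = 6 r 9, and 9÷4 = 2, so 6+9+2 = 17.
Sunday + 17 ≡ Wednesday — that's 1781's doomsday.
In November the doomsday date is Nov 7.
Nov 27 is 20 days after Nov 7; 20 mod 7 = 6, so Wednesday + 6 = Tuesday.

Tuesday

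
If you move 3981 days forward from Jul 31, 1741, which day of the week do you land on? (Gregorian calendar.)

First find the weekday of Jul 31, 1741. Doomsday rule: the anchor day for the 1700s is Sunday. For year 41: 41÷12 = 3 r 5, and 5÷4 = 1, so 3+5+1 = 9.
Sunday + 9 ≡ Tuesday — that's 1741's doomsday.
In July the doomsday date is Jul 11.
Jul 31 is 20 days after Jul 11; 20 mod 7 = 6, so Tuesday + 6 = Monday.
3981 mod 7 = 5, so 3981 days after a Monday is Monday + 5 = Saturday.

Saturday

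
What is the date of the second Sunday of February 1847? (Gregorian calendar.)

February 14, 1847

February 1, 1847 is a Monday.
The first Sunday is therefore February 7 (6 days later).
The second Sunday is 7 + 1×7 = February 14.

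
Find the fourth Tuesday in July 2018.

July 24, 2018

July 1, 2018 is a Sunday.
The first Tuesday is therefore July 3 (2 days later).
The fourth Tuesday is 3 + 3×7 = July 24.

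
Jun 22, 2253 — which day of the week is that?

Wednesday

Doomsday rule: the anchor day for the 2200s is Friday. For year 53: 53÷12 = 4 r 5, and 5÷4 = 1, so 4+5+1 = 10.
Friday + 10 ≡ Monday — that's 2253's doomsday.
In June the doomsday date is Jun 6.
Jun 22 is 16 days after Jun 6; 16 mod 7 = 2, so Monday + 2 = Wednesday.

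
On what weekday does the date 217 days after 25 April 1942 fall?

Saturday

First find the weekday of Apr 25, 1942. Doomsday rule: the anchor day for the 1900s is Wednesday. For year 42: 42÷12 = 3 r 6, and 6÷4 = 1, so 3+6+1 = 10.
Wednesday + 10 ≡ Saturday — that's 1942's doomsday.
In April the doomsday date is Apr 4.
Apr 25 is 21 days after Apr 4; 21 mod 7 = 0, so Saturday + 0 = Saturday.
217 mod 7 = 0, so 217 days after a Saturday is Saturday + 0 = Saturday.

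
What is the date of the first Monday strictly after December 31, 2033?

January 2, 2034

Dec 31, 2033 is a Saturday.
From Saturday to the next Monday is 2 days.
Dec 31, 2033 + 2 = Jan 2, 2034.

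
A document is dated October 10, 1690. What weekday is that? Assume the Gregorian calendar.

Doomsday rule: the anchor day for the 1600s is Tuesday. For year 90: 90÷12 = 7 r 6, and 6÷4 = 1, so 7+6+1 = 14.
Tuesday + 14 ≡ Tuesday — that's 1690's doomsday.
In October the doomsday date is Oct 10.
Oct 10 is the doomsday itself: Tuesday.

Tuesday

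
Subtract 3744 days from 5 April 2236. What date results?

−366 (one year; includes Feb 29, 2236) → Apr 5, 2235 (3378 left).
−365 (one year) → Apr 5, 2234 (3013 left).
−365 (one year) → Apr 5, 2233 (2648 left).
−365 (one year) → Apr 5, 2232 (2283 left).
−366 (one year; includes Feb 29, 2232) → Apr 5, 2231 (1917 left).
−365 (one year) → Apr 5, 2230 (1552 left).
−365 (one year) → Apr 5, 2229 (1187 left).
−365 (one year) → Apr 5, 2228 (822 left).
−366 (one year; includes Feb 29, 2228) → Apr 5, 2227 (456 left).
−365 (one year) → Apr 5, 2226 (91 left).
−5 → Mar 31, 2226 (end of Mar, 31 days; 86 left).
−31 → Feb 28, 2226 (end of Feb, 28 days; 55 left).
−28 → Jan 31, 2226 (end of Jan, 31 days; 27 left).
−27 → Jan 4, 2226.

January 4, 2226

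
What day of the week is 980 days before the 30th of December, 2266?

Sunday

Dec 30, 2266 is a Sunday.
980 mod 7 = 0, so 980 days before a Sunday is Sunday − 0 = Sunday.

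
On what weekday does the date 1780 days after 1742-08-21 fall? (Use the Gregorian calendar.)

Thursday

Aug 21, 1742 is a Tuesday.
1780 mod 7 = 2, so 1780 days after a Tuesday is Tuesday + 2 = Thursday.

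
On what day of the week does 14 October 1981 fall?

Doomsday rule: the anchor day for the 1900s is Wednesday. For year 81: 81÷12 = 6 r 9, and 9÷4 = 2, so 6+9+2 = 17.
Wednesday + 17 ≡ Saturday — that's 1981's doomsday.
In October the doomsday date is Oct 10.
Oct 14 is 4 days after Oct 10; 4 mod 7 = 4, so Saturday + 4 = Wednesday.

Wednesday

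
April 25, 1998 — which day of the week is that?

Doomsday rule: the anchor day for the 1900s is Wednesday. For year 98: 98÷12 = 8 r 2, and 2÷4 = 0, so 8+2+0 = 10.
Wednesday + 10 ≡ Saturday — that's 1998's doomsday.
In April the doomsday date is Apr 4.
Apr 25 is 21 days after Apr 4; 21 mod 7 = 0, so Saturday + 0 = Saturday.

Saturday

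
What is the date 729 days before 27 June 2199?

−365 (one year) → Jun 27, 2198 (364 left).
−27 → May 31, 2198 (end of May, 31 days; 337 left).
−31 → Apr 30, 2198 (end of Apr, 30 days; 306 left).
−30 → Mar 31, 2198 (end of Mar, 31 days; 276 left).
−31 → Feb 28, 2198 (end of Feb, 28 days; 245 left).
−28 → Jan 31, 2198 (end of Jan, 31 days; 217 left).
−31 → Dec 31, 2197 (end of Dec, 31 days; 186 left).
−31 → Nov 30, 2197 (end of Nov, 30 days; 155 left).
−30 → Oct 31, 2197 (end of Oct, 31 days; 125 left).
−31 → Sep 30, 2197 (end of Sep, 30 days; 94 left).
−30 → Aug 31, 2197 (end of Aug, 31 days; 64 left).
−31 → Jul 31, 2197 (end of Jul, 31 days; 33 left).
−31 → Jun 30, 2197 (end of Jun, 30 days; 2 left).
−2 → Jun 28, 2197.

June 28, 2197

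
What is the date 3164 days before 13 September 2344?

−366 (one year; includes Feb 29, 2344) → Sep 13, 2343 (2798 left).
−365 (one year) → Sep 13, 2342 (2433 left).
−365 (one year) → Sep 13, 2341 (2068 left).
−365 (one year) → Sep 13, 2340 (1703 left).
−366 (one year; includes Feb 29, 2340) → Sep 13, 2339 (1337 left).
−365 (one year) → Sep 13, 2338 (972 left).
−365 (one year) → Sep 13, 2337 (607 left).
−365 (one year) → Sep 13, 2336 (242 left).
−13 → Aug 31, 2336 (end of Aug, 31 days; 229 left).
−31 → Jul 31, 2336 (end of Jul, 31 days; 198 left).
−31 → Jun 30, 2336 (end of Jun, 30 days; 167 left).
−30 → May 31, 2336 (end of May, 31 days; 137 left).
−31 → Apr 30, 2336 (end of Apr, 30 days; 106 left).
−30 → Mar 31, 2336 (end of Mar, 31 days; 76 left).
−31 → Feb 29, 2336 (end of Feb, 29 days; 45 left).
−29 → Jan 31, 2336 (end of Jan, 31 days; 16 left).
−16 → Jan 15, 2336.

January 15, 2336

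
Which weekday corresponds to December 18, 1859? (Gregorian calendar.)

Sunday

Doomsday rule: the anchor day for the 1800s is Friday. For year 59: 59÷12 = 4 r 11, and 11÷4 = 2, so 4+11+2 = 17.
Friday + 17 ≡ Monday — that's 1859's doomsday.
In December the doomsday date is Dec 12.
Dec 18 is 6 days after Dec 12; 6 mod 7 = 6, so Monday + 6 = Sunday.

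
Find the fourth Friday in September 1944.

September 1, 1944 is a Friday.
The first Friday is therefore September 1 (same day).
The fourth Friday is 1 + 3×7 = September 22.

September 22, 1944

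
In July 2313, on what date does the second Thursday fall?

July 10, 2313

July 1, 2313 is a Tuesday.
The first Thursday is therefore July 3 (2 days later).
The second Thursday is 3 + 1×7 = July 10.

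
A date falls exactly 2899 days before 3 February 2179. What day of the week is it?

Tuesday

First find the weekday of Feb 3, 2179. Doomsday rule: the anchor day for the 2100s is Sunday. For year 79: 79÷12 = 6 r 7, and 7÷4 = 1, so 6+7+1 = 14.
Sunday + 14 ≡ Sunday — that's 2179's doomsday.
In February the doomsday date is Feb 28 (2179 is not a leap year).
Feb 3 is 25 days before Feb 28; 25 mod 7 = 4, so Sunday − 4 = Wednesday.
2899 mod 7 = 1, so 2899 days before a Wednesday is Wednesday − 1 = Tuesday.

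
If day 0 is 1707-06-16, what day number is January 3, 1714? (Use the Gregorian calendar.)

2393

Jun 16, 1707 → Jun 16, 1708: 366 days (Feb 29, 1708 is in that span).
Jun 16, 1708 → Jun 16, 1709: 365 days.
Jun 16, 1709 → Jun 16, 1710: 365 days.
Jun 16, 1710 → Jun 16, 1711: 365 days.
Jun 16, 1711 → Jun 16, 1712: 366 days (Feb 29, 1712 is in that span).
Jun 16, 1712 → Jun 16, 1713: 365 days.
Jun 16, 1713 → Jul 16, 1713: 30 days (June has 30).
Jul 16, 1713 → Aug 16, 1713: 31 days (July has 31).
Aug 16, 1713 → Sep 16, 1713: 31 days (August has 31).
Sep 16, 1713 → Oct 16, 1713: 30 days (September has 30).
Oct 16, 1713 → Nov 16, 1713: 31 days (October has 31).
Nov 16, 1713 → Dec 16, 1713: 30 days (November has 30).
Dec 16, 1713 → Jan 3, 1714: 18 days.
Total: 2393 days.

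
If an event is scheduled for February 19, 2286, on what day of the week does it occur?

Friday

Doomsday rule: the anchor day for the 2200s is Friday. For year 86: 86÷12 = 7 r 2, and 2÷4 = 0, so 7+2+0 = 9.
Friday + 9 ≡ Sunday — that's 2286's doomsday.
In February the doomsday date is Feb 28 (2286 is not a leap year).
Feb 19 is 9 days before Feb 28; 9 mod 7 = 2, so Sunday − 2 = Friday.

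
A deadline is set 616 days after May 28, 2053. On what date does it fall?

+365 (one year) → May 28, 2054 (251 left).
May has 31 days: +4 → Jun 1, 2054 (247 left).
Jun has 30 days: +30 → Jul 1, 2054 (217 left).
Jul has 31 days: +31 → Aug 1, 2054 (186 left).
Aug has 31 days: +31 → Sep 1, 2054 (155 left).
Sep has 30 days: +30 → Oct 1, 2054 (125 left).
Oct has 31 days: +31 → Nov 1, 2054 (94 left).
Nov has 30 days: +30 → Dec 1, 2054 (64 left).
Dec has 31 days: +31 → Jan 1, 2055 (33 left).
Jan has 31 days: +31 → Feb 1, 2055 (2 left).
+2 → Feb 3, 2055.

February 3, 2055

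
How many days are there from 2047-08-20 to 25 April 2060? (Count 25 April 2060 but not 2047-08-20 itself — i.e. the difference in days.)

Aug 20, 2047 → Aug 20, 2048: 366 days (Feb 29, 2048 is in that span).
Aug 20, 2048 → Aug 20, 2049: 365 days.
Aug 20, 2049 → Aug 20, 2050: 365 days.
Aug 20, 2050 → Aug 20, 2051: 365 days.
Aug 20, 2051 → Aug 20, 2052: 366 days (Feb 29, 2052 is in that span).
Aug 20, 2052 → Aug 20, 2053: 365 days.
Aug 20, 2053 → Aug 20, 2054: 365 days.
Aug 20, 2054 → Aug 20, 2055: 365 days.
Aug 20, 2055 → Aug 20, 2056: 366 days (Feb 29, 2056 is in that span).
Aug 20, 2056 → Aug 20, 2057: 365 days.
Aug 20, 2057 → Aug 20, 2058: 365 days.
Aug 20, 2058 → Aug 20, 2059: 365 days.
Aug 20, 2059 → Sep 20, 2059: 31 days (August has 31).
Sep 20, 2059 → Oct 20, 2059: 30 days (September has 30).
Oct 20, 2059 → Nov 20, 2059: 31 days (October has 31).
Nov 20, 2059 → Dec 20, 2059: 30 days (November has 30).
Dec 20, 2059 → Jan 20, 2060: 31 days (December has 31).
Jan 20, 2060 → Feb 20, 2060: 31 days (January has 31).
Feb 20, 2060 → Mar 20, 2060: 29 days (February has 29).
Mar 20, 2060 → Apr 20, 2060: 31 days (March has 31).
Apr 20, 2060 → Apr 25, 2060: 5 days.
Total: 4632 days.

4632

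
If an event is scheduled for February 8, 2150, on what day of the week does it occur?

Sunday

Doomsday rule: the anchor day for the 2100s is Sunday. For year 50: 50÷12 = 4 r 2, and 2÷4 = 0, so 4+2+0 = 6.
Sunday + 6 ≡ Saturday — that's 2150's doomsday.
In February the doomsday date is Feb 28 (2150 is not a leap year).
Feb 8 is 20 days before Feb 28; 20 mod 7 = 6, so Saturday − 6 = Sunday.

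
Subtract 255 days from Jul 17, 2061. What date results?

−17 → Jun 30, 2061 (end of Jun, 30 days; 238 left).
−30 → May 31, 2061 (end of May, 31 days; 208 left).
−31 → Apr 30, 2061 (end of Apr, 30 days; 177 left).
−30 → Mar 31, 2061 (end of Mar, 31 days; 147 left).
−31 → Feb 28, 2061 (end of Feb, 28 days; 116 left).
−28 → Jan 31, 2061 (end of Jan, 31 days; 88 left).
−31 → Dec 31, 2060 (end of Dec, 31 days; 57 left).
−31 → Nov 30, 2060 (end of Nov, 30 days; 26 left).
−26 → Nov 4, 2060.

November 4, 2060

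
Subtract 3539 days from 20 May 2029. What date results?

September 11, 2019

−365 (one year) → May 20, 2028 (3174 left).
−366 (one year; includes Feb 29, 2028) → May 20, 2027 (2808 left).
−365 (one year) → May 20, 2026 (2443 left).
−365 (one year) → May 20, 2025 (2078 left).
−365 (one year) → May 20, 2024 (1713 left).
−366 (one year; includes Feb 29, 2024) → May 20, 2023 (1347 left).
−365 (one year) → May 20, 2022 (982 left).
−365 (one year) → May 20, 2021 (617 left).
−365 (one year) → May 20, 2020 (252 left).
−20 → Apr 30, 2020 (end of Apr, 30 days; 232 left).
−30 → Mar 31, 2020 (end of Mar, 31 days; 202 left).
−31 → Feb 29, 2020 (end of Feb, 29 days; 171 left).
−29 → Jan 31, 2020 (end of Jan, 31 days; 142 left).
−31 → Dec 31, 2019 (end of Dec, 31 days; 111 left).
−31 → Nov 30, 2019 (end of Nov, 30 days; 80 left).
−30 → Oct 31, 2019 (end of Oct, 31 days; 50 left).
−31 → Sep 30, 2019 (end of Sep, 30 days; 19 left).
−19 → Sep 11, 2019.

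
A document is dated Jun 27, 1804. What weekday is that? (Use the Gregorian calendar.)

Doomsday rule: the anchor day for the 1800s is Friday. For year 04: 4÷12 = 0 r 4, and 4÷4 = 1, so 0+4+1 = 5.
Friday + 5 ≡ Wednesday — that's 1804's doomsday.
In June the doomsday date is Jun 6.
Jun 27 is 21 days after Jun 6; 21 mod 7 = 0, so Wednesday + 0 = Wednesday.

Wednesday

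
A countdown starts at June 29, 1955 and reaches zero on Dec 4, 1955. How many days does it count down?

Jun 29, 1955 → Jul 29, 1955: 30 days (June has 30).
Jul 29, 1955 → Aug 29, 1955: 31 days (July has 31).
Aug 29, 1955 → Sep 29, 1955: 31 days (August has 31).
Sep 29, 1955 → Oct 29, 1955: 30 days (September has 30).
Oct 29, 1955 → Nov 29, 1955: 31 days (October has 31).
Nov 29, 1955 → Dec 4, 1955: 5 days.
Total: 158 days.

158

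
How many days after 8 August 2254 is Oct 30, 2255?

Aug 8, 2254 → Aug 8, 2255: 365 days.
Aug 8, 2255 → Sep 8, 2255: 31 days (August has 31).
Sep 8, 2255 → Oct 8, 2255: 30 days (September has 30).
Oct 8, 2255 → Oct 30, 2255: 22 days.
Total: 448 days.

448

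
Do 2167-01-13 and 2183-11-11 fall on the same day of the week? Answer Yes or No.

Yes

From Jan 13, 2167 to Nov 11, 2183 is 6146 days.
6146 mod 7 = 0, so they are the same weekday.
(Jan 13, 2167 is a Tuesday; Nov 11, 2183 is a Tuesday.)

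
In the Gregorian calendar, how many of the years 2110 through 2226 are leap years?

Multiples of 4 in [2110,2226]: 29.
Of those, multiples of 100: 1 (not leap unless ÷400).
Multiples of 400: 0.
Leap years = 29 − 1 + 0 = 28.

28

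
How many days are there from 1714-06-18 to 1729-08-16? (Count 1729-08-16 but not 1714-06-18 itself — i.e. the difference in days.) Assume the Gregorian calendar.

5538

Jun 18, 1714 → Jun 18, 1715: 365 days.
Jun 18, 1715 → Jun 18, 1716: 366 days (Feb 29, 1716 is in that span).
Jun 18, 1716 → Jun 18, 1717: 365 days.
Jun 18, 1717 → Jun 18, 1718: 365 days.
Jun 18, 1718 → Jun 18, 1719: 365 days.
Jun 18, 1719 → Jun 18, 1720: 366 days (Feb 29, 1720 is in that span).
Jun 18, 1720 → Jun 18, 1721: 365 days.
Jun 18, 1721 → Jun 18, 1722: 365 days.
Jun 18, 1722 → Jun 18, 1723: 365 days.
Jun 18, 1723 → Jun 18, 1724: 366 days (Feb 29, 1724 is in that span).
Jun 18, 1724 → Jun 18, 1725: 365 days.
Jun 18, 1725 → Jun 18, 1726: 365 days.
Jun 18, 1726 → Jun 18, 1727: 365 days.
Jun 18, 1727 → Jun 18, 1728: 366 days (Feb 29, 1728 is in that span).
Jun 18, 1728 → Jun 18, 1729: 365 days.
Jun 18, 1729 → Jul 18, 1729: 30 days (June has 30).
Jul 18, 1729 → Aug 16, 1729: 29 days.
Total: 5538 days.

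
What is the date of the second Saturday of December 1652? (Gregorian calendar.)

December 14, 1652

December 1, 1652 is a Sunday.
The first Saturday is therefore December 7 (6 days later).
The second Saturday is 7 + 1×7 = December 14.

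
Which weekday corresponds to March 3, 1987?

Doomsday rule: the anchor day for the 1900s is Wednesday. For year 87: 87÷12 = 7 r 3, and 3÷4 = 0, so 7+3+0 = 10.
Wednesday + 10 ≡ Saturday — that's 1987's doomsday.
In March the doomsday date is Mar 14.
Mar 3 is 11 days before Mar 14; 11 mod 7 = 4, so Saturday − 4 = Tuesday.

Tuesday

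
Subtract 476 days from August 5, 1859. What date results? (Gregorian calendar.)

−365 (one year) → Aug 5, 1858 (111 left).
−5 → Jul 31, 1858 (end of Jul, 31 days; 106 left).
−31 → Jun 30, 1858 (end of Jun, 30 days; 75 left).
−30 → May 31, 1858 (end of May, 31 days; 45 left).
−31 → Apr 30, 1858 (end of Apr, 30 days; 14 left).
−14 → Apr 16, 1858.

April 16, 1858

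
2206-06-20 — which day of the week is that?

Doomsday rule: the anchor day for the 2200s is Friday. For year 06: 6÷12 = 0 r 6, and 6÷4 = 1, so 0+6+1 = 7.
Friday + 7 ≡ Friday — that's 2206's doomsday.
In June the doomsday date is Jun 6.
Jun 20 is 14 days after Jun 6; 14 mod 7 = 0, so Friday + 0 = Friday.

Friday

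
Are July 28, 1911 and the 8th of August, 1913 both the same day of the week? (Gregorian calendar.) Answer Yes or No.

From Jul 28, 1911 to Aug 8, 1913 is 742 days.
742 mod 7 = 0, so they are the same weekday.
(Jul 28, 1911 is a Friday; Aug 8, 1913 is a Friday.)

Yes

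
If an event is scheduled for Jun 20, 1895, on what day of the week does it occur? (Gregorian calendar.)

January 1, 1895 is a Tuesday.
Jan 1, 1895 → Feb 1, 1895: 31 days (January has 31).
Feb 1, 1895 → Mar 1, 1895: 28 days (February has 28).
Mar 1, 1895 → Apr 1, 1895: 31 days (March has 31).
Apr 1, 1895 → May 1, 1895: 30 days (April has 30).
May 1, 1895 → Jun 1, 1895: 31 days (May has 31).
Jun 1, 1895 → Jun 20, 1895: 19 days.
Total: 170 days.
170 mod 7 = 2, so Tuesday + 2 = Thursday.

Thursday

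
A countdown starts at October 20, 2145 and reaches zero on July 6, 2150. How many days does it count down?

Oct 20, 2145 → Oct 20, 2146: 365 days.
Oct 20, 2146 → Oct 20, 2147: 365 days.
Oct 20, 2147 → Oct 20, 2148: 366 days (Feb 29, 2148 is in that span).
Oct 20, 2148 → Oct 20, 2149: 365 days.
Oct 20, 2149 → Nov 20, 2149: 31 days (October has 31).
Nov 20, 2149 → Dec 20, 2149: 30 days (November has 30).
Dec 20, 2149 → Jan 20, 2150: 31 days (December has 31).
Jan 20, 2150 → Feb 20, 2150: 31 days (January has 31).
Feb 20, 2150 → Mar 20, 2150: 28 days (February has 28).
Mar 20, 2150 → Apr 20, 2150: 31 days (March has 31).
Apr 20, 2150 → May 20, 2150: 30 days (April has 30).
May 20, 2150 → Jun 20, 2150: 31 days (May has 31).
Jun 20, 2150 → Jul 6, 2150: 16 days.
Total: 1720 days.

1720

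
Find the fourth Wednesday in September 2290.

September 24, 2290

September 1, 2290 is a Monday.
The first Wednesday is therefore September 3 (2 days later).
The fourth Wednesday is 3 + 3×7 = September 24.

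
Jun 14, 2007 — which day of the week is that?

Thursday

January 1, 2007 is a Monday.
Jan 1, 2007 → Feb 1, 2007: 31 days (January has 31).
Feb 1, 2007 → Mar 1, 2007: 28 days (February has 28).
Mar 1, 2007 → Apr 1, 2007: 31 days (March has 31).
Apr 1, 2007 → May 1, 2007: 30 days (April has 30).
May 1, 2007 → Jun 1, 2007: 31 days (May has 31).
Jun 1, 2007 → Jun 14, 2007: 13 days.
Total: 164 days.
164 mod 7 = 3, so Monday + 3 = Thursday.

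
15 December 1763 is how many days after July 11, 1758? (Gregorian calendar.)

1983

Jul 11, 1758 → Jul 11, 1759: 365 days.
Jul 11, 1759 → Jul 11, 1760: 366 days (Feb 29, 1760 is in that span).
Jul 11, 1760 → Jul 11, 1761: 365 days.
Jul 11, 1761 → Jul 11, 1762: 365 days.
Jul 11, 1762 → Jul 11, 1763: 365 days.
Jul 11, 1763 → Aug 11, 1763: 31 days (July has 31).
Aug 11, 1763 → Sep 11, 1763: 31 days (August has 31).
Sep 11, 1763 → Oct 11, 1763: 30 days (September has 30).
Oct 11, 1763 → Nov 11, 1763: 31 days (October has 31).
Nov 11, 1763 → Dec 11, 1763: 30 days (November has 30).
Dec 11, 1763 → Dec 15, 1763: 4 days.
Total: 1983 days.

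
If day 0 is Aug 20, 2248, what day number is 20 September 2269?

7701

Aug 20, 2248 → Aug 20, 2249: 365 days.
Aug 20, 2249 → Aug 20, 2250: 365 days.
Aug 20, 2250 → Aug 20, 2251: 365 days.
Aug 20, 2251 → Aug 20, 2252: 366 days (Feb 29, 2252 is in that span).
Aug 20, 2252 → Aug 20, 2253: 365 days.
Aug 20, 2253 → Aug 20, 2254: 365 days.
Aug 20, 2254 → Aug 20, 2255: 365 days.
Aug 20, 2255 → Aug 20, 2256: 366 days (Feb 29, 2256 is in that span).
Aug 20, 2256 → Aug 20, 2257: 365 days.
Aug 20, 2257 → Aug 20, 2258: 365 days.
Aug 20, 2258 → Aug 20, 2259: 365 days.
Aug 20, 2259 → Aug 20, 2260: 366 days (Feb 29, 2260 is in that span).
Aug 20, 2260 → Aug 20, 2261: 365 days.
Aug 20, 2261 → Aug 20, 2262: 365 days.
Aug 20, 2262 → Aug 20, 2263: 365 days.
Aug 20, 2263 → Aug 20, 2264: 366 days (Feb 29, 2264 is in that span).
Aug 20, 2264 → Aug 20, 2265: 365 days.
Aug 20, 2265 → Aug 20, 2266: 365 days.
Aug 20, 2266 → Aug 20, 2267: 365 days.
Aug 20, 2267 → Aug 20, 2268: 366 days (Feb 29, 2268 is in that span).
Aug 20, 2268 → Sep 20, 2268: 31 days (August has 31).
Sep 20, 2268 → Oct 20, 2268: 30 days (September has 30).
Oct 20, 2268 → Nov 20, 2268: 31 days (October has 31).
Nov 20, 2268 → Dec 20, 2268: 30 days (November has 30).
Dec 20, 2268 → Jan 20, 2269: 31 days (December has 31).
Jan 20, 2269 → Feb 20, 2269: 31 days (January has 31).
Feb 20, 2269 → Mar 20, 2269: 28 days (February has 28).
Mar 20, 2269 → Apr 20, 2269: 31 days (March has 31).
Apr 20, 2269 → May 20, 2269: 30 days (April has 30).
May 20, 2269 → Jun 20, 2269: 31 days (May has 31).
Jun 20, 2269 → Jul 20, 2269: 30 days (June has 30).
Jul 20, 2269 → Aug 20, 2269: 31 days (July has 31).
Aug 20, 2269 → Sep 20, 2269: 31 days.
Total: 7701 days.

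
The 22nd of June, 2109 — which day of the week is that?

January 1, 2109 is a Tuesday.
Jan 1, 2109 → Feb 1, 2109: 31 days (January has 31).
Feb 1, 2109 → Mar 1, 2109: 28 days (February has 28).
Mar 1, 2109 → Apr 1, 2109: 31 days (March has 31).
Apr 1, 2109 → May 1, 2109: 30 days (April has 30).
May 1, 2109 → Jun 1, 2109: 31 days (May has 31).
Jun 1, 2109 → Jun 22, 2109: 21 days.
Total: 172 days.
172 mod 7 = 4, so Tuesday + 4 = Saturday.

Saturday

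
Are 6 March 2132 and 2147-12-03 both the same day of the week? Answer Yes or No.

No

From Mar 6, 2132 to Dec 3, 2147 is 5750 days.
5750 mod 7 = 3, so they are different weekdays.
(Mar 6, 2132 is a Thursday; Dec 3, 2147 is a Sunday.)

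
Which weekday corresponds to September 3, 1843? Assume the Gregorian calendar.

Sunday

Doomsday rule: the anchor day for the 1800s is Friday. For year 43: 43÷12 = 3 r 7, and 7÷4 = 1, so 3+7+1 = 11.
Friday + 11 ≡ Tuesday — that's 1843's doomsday.
In September the doomsday date is Sep 5.
Sep 3 is 2 days before Sep 5; 2 mod 7 = 2, so Tuesday − 2 = Sunday.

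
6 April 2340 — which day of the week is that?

Doomsday rule: the anchor day for the 2300s is Wednesday. For year 40: 40÷12 = 3 r 4, and 4÷4 = 1, so 3+4+1 = 8.
Wednesday + 8 ≡ Thursday — that's 2340's doomsday.
In April the doomsday date is Apr 4.
Apr 6 is 2 days after Apr 4; 2 mod 7 = 2, so Thursday + 2 = Saturday.

Saturday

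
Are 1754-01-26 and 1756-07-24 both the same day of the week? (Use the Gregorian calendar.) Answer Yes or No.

From Jan 26, 1754 to Jul 24, 1756 is 910 days.
910 mod 7 = 0, so they are the same weekday.
(Jan 26, 1754 is a Saturday; Jul 24, 1756 is a Saturday.)

Yes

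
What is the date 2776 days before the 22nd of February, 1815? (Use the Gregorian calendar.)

July 18, 1807

−365 (one year) → Feb 22, 1814 (2411 left).
−365 (one year) → Feb 22, 1813 (2046 left).
−366 (one year; includes Feb 29, 1812) → Feb 22, 1812 (1680 left).
−365 (one year) → Feb 22, 1811 (1315 left).
−365 (one year) → Feb 22, 1810 (950 left).
−365 (one year) → Feb 22, 1809 (585 left).
−366 (one year; includes Feb 29, 1808) → Feb 22, 1808 (219 left).
−22 → Jan 31, 1808 (end of Jan, 31 days; 197 left).
−31 → Dec 31, 1807 (end of Dec, 31 days; 166 left).
−31 → Nov 30, 1807 (end of Nov, 30 days; 135 left).
−30 → Oct 31, 1807 (end of Oct, 31 days; 105 left).
−31 → Sep 30, 1807 (end of Sep, 30 days; 74 left).
−30 → Aug 31, 1807 (end of Aug, 31 days; 44 left).
−31 → Jul 31, 1807 (end of Jul, 31 days; 13 left).
−13 → Jul 18, 1807.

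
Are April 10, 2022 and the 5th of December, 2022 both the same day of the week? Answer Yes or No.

No

From Apr 10, 2022 to Dec 5, 2022 is 239 days.
239 mod 7 = 1, so they are different weekdays.
(Apr 10, 2022 is a Sunday; Dec 5, 2022 is a Monday.)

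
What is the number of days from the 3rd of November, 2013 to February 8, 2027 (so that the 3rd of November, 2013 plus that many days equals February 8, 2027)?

Nov 3, 2013 → Nov 3, 2014: 365 days.
Nov 3, 2014 → Nov 3, 2015: 365 days.
Nov 3, 2015 → Nov 3, 2016: 366 days (Feb 29, 2016 is in that span).
Nov 3, 2016 → Nov 3, 2017: 365 days.
Nov 3, 2017 → Nov 3, 2018: 365 days.
Nov 3, 2018 → Nov 3, 2019: 365 days.
Nov 3, 2019 → Nov 3, 2020: 366 days (Feb 29, 2020 is in that span).
Nov 3, 2020 → Nov 3, 2021: 365 days.
Nov 3, 2021 → Nov 3, 2022: 365 days.
Nov 3, 2022 → Nov 3, 2023: 365 days.
Nov 3, 2023 → Nov 3, 2024: 366 days (Feb 29, 2024 is in that span).
Nov 3, 2024 → Nov 3, 2025: 365 days.
Nov 3, 2025 → Nov 3, 2026: 365 days.
Nov 3, 2026 → Dec 3, 2026: 30 days (November has 30).
Dec 3, 2026 → Jan 3, 2027: 31 days (December has 31).
Jan 3, 2027 → Feb 3, 2027: 31 days (January has 31).
Feb 3, 2027 → Feb 8, 2027: 5 days.
Total: 4845 days.

4845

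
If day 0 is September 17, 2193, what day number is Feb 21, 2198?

1618

Sep 17, 2193 → Sep 17, 2194: 365 days.
Sep 17, 2194 → Sep 17, 2195: 365 days.
Sep 17, 2195 → Sep 17, 2196: 366 days (Feb 29, 2196 is in that span).
Sep 17, 2196 → Sep 17, 2197: 365 days.
Sep 17, 2197 → Oct 17, 2197: 30 days (September has 30).
Oct 17, 2197 → Nov 17, 2197: 31 days (October has 31).
Nov 17, 2197 → Dec 17, 2197: 30 days (November has 30).
Dec 17, 2197 → Jan 17, 2198: 31 days (December has 31).
Jan 17, 2198 → Feb 17, 2198: 31 days (January has 31).
Feb 17, 2198 → Feb 21, 2198: 4 days.
Total: 1618 days.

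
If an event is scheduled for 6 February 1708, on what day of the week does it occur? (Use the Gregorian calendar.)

Monday

Doomsday rule: the anchor day for the 1700s is Sunday. For year 08: 8÷12 = 0 r 8, and 8÷4 = 2, so 0+8+2 = 10.
Sunday + 10 ≡ Wednesday — that's 1708's doomsday.
In February the doomsday date is Feb 29 (1708 is a leap year (divisible by 4)).
Feb 6 is 23 days before Feb 29; 23 mod 7 = 2, so Wednesday − 2 = Monday.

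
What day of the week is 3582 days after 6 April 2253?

Monday

Apr 6, 2253 is a Wednesday.
3582 mod 7 = 5, so 3582 days after a Wednesday is Wednesday + 5 = Monday.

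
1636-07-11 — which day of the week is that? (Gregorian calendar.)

Doomsday rule: the anchor day for the 1600s is Tuesday. For year 36: 36÷12 = 3 r 0, and 0÷4 = 0, so 3+0+0 = 3.
Tuesday + 3 ≡ Friday — that's 1636's doomsday.
In July the doomsday date is Jul 11.
Jul 11 is the doomsday itself: Friday.

Friday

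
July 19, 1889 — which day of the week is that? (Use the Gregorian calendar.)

Friday

Doomsday rule: the anchor day for the 1800s is Friday. For year 89: 89÷12 = 7 r 5, and 5÷4 = 1, so 7+5+1 = 13.
Friday + 13 ≡ Thursday — that's 1889's doomsday.
In July the doomsday date is Jul 11.
Jul 19 is 8 days after Jul 11; 8 mod 7 = 1, so Thursday + 1 = Friday.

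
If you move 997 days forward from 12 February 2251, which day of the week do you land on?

First find the weekday of Feb 12, 2251. Doomsday rule: the anchor day for the 2200s is Friday. For year 51: 51÷12 = 4 r 3, and 3÷4 = 0, so 4+3+0 = 7.
Friday + 7 ≡ Friday — that's 2251's doomsday.
In February the doomsday date is Feb 28 (2251 is not a leap year).
Feb 12 is 16 days before Feb 28; 16 mod 7 = 2, so Friday − 2 = Wednesday.
997 mod 7 = 3, so 997 days after a Wednesday is Wednesday + 3 = Saturday.

Saturday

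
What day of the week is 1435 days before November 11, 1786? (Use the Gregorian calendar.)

Saturday

Nov 11, 1786 is a Saturday.
1435 mod 7 = 0, so 1435 days before a Saturday is Saturday − 0 = Saturday.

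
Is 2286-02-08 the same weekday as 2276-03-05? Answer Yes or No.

No

From Mar 5, 2276 to Feb 8, 2286 is 3627 days.
3627 mod 7 = 1, so they are different weekdays.
(Mar 5, 2276 is a Sunday; Feb 8, 2286 is a Monday.)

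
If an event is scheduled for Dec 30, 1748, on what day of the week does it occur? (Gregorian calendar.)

Doomsday rule: the anchor day for the 1700s is Sunday. For year 48: 48÷12 = 4 r 0, and 0÷4 = 0, so 4+0+0 = 4.
Sunday + 4 ≡ Thursday — that's 1748's doomsday.
In December the doomsday date is Dec 12.
Dec 30 is 18 days after Dec 12; 18 mod 7 = 4, so Thursday + 4 = Monday.

Monday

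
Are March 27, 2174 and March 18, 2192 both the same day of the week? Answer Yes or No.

From Mar 27, 2174 to Mar 18, 2192 is 6566 days.
6566 mod 7 = 0, so they are the same weekday.
(Mar 27, 2174 is a Sunday; Mar 18, 2192 is a Sunday.)

Yes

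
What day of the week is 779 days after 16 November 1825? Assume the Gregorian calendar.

First find the weekday of Nov 16, 1825. Doomsday rule: the anchor day for the 1800s is Friday. For year 25: 25÷12 = 2 r 1, and 1÷4 = 0, so 2+1+0 = 3.
Friday + 3 ≡ Monday — that's 1825's doomsday.
In November the doomsday date is Nov 7.
Nov 16 is 9 days after Nov 7; 9 mod 7 = 2, so Monday + 2 = Wednesday.
779 mod 7 = 2, so 779 days after a Wednesday is Wednesday + 2 = Friday.

Friday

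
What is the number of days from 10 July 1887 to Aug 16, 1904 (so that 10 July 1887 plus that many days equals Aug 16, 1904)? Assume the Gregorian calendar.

6246

Jul 10, 1887 → Jul 10, 1888: 366 days (Feb 29, 1888 is in that span).
Jul 10, 1888 → Jul 10, 1889: 365 days.
Jul 10, 1889 → Jul 10, 1890: 365 days.
Jul 10, 1890 → Jul 10, 1891: 365 days.
Jul 10, 1891 → Jul 10, 1892: 366 days (Feb 29, 1892 is in that span).
Jul 10, 1892 → Jul 10, 1893: 365 days.
Jul 10, 1893 → Jul 10, 1894: 365 days.
Jul 10, 1894 → Jul 10, 1895: 365 days.
Jul 10, 1895 → Jul 10, 1896: 366 days (Feb 29, 1896 is in that span).
Jul 10, 1896 → Jul 10, 1897: 365 days.
Jul 10, 1897 → Jul 10, 1898: 365 days.
Jul 10, 1898 → Jul 10, 1899: 365 days.
Jul 10, 1899 → Jul 10, 1900: 365 days.
Jul 10, 1900 → Jul 10, 1901: 365 days.
Jul 10, 1901 → Jul 10, 1902: 365 days.
Jul 10, 1902 → Jul 10, 1903: 365 days.
Jul 10, 1903 → Jul 10, 1904: 366 days (Feb 29, 1904 is in that span).
Jul 10, 1904 → Aug 10, 1904: 31 days (July has 31).
Aug 10, 1904 → Aug 16, 1904: 6 days.
Total: 6246 days.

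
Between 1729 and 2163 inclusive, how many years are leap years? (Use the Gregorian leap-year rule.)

105

Multiples of 4 in [1729,2163]: 108.
Of those, multiples of 100: 4 (not leap unless ÷400).
Multiples of 400: 1.
Leap years = 108 − 4 + 1 = 105.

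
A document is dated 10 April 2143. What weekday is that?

Wednesday

Doomsday rule: the anchor day for the 2100s is Sunday. For year 43: 43÷12 = 3 r 7, and 7÷4 = 1, so 3+7+1 = 11.
Sunday + 11 ≡ Thursday — that's 2143's doomsday.
In April the doomsday date is Apr 4.
Apr 10 is 6 days after Apr 4; 6 mod 7 = 6, so Thursday + 6 = Wednesday.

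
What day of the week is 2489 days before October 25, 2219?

Oct 25, 2219 is a Monday.
2489 mod 7 = 4, so 2489 days before a Monday is Monday − 4 = Thursday.

Thursday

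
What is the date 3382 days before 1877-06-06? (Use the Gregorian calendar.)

−365 (one year) → Jun 6, 1876 (3017 left).
−366 (one year; includes Feb 29, 1876) → Jun 6, 1875 (2651 left).
−365 (one year) → Jun 6, 1874 (2286 left).
−365 (one year) → Jun 6, 1873 (1921 left).
−365 (one year) → Jun 6, 1872 (1556 left).
−366 (one year; includes Feb 29, 1872) → Jun 6, 1871 (1190 left).
−365 (one year) → Jun 6, 1870 (825 left).
−365 (one year) → Jun 6, 1869 (460 left).
−365 (one year) → Jun 6, 1868 (95 left).
−6 → May 31, 1868 (end of May, 31 days; 89 left).
−31 → Apr 30, 1868 (end of Apr, 30 days; 58 left).
−30 → Mar 31, 1868 (end of Mar, 31 days; 28 left).
−28 → Mar 3, 1868.

March 3, 1868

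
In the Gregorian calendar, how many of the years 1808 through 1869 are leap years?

16

Multiples of 4 in [1808,1869]: 16.
Of those, multiples of 100: 0 (not leap unless ÷400).
Multiples of 400: 0.
Leap years = 16 − 0 + 0 = 16.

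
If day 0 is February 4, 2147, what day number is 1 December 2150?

Feb 4, 2147 → Feb 4, 2148: 365 days.
Feb 4, 2148 → Feb 4, 2149: 366 days (Feb 29, 2148 is in that span).
Feb 4, 2149 → Feb 4, 2150: 365 days.
Feb 4, 2150 → Mar 4, 2150: 28 days (February has 28).
Mar 4, 2150 → Apr 4, 2150: 31 days (March has 31).
Apr 4, 2150 → May 4, 2150: 30 days (April has 30).
May 4, 2150 → Jun 4, 2150: 31 days (May has 31).
Jun 4, 2150 → Jul 4, 2150: 30 days (June has 30).
Jul 4, 2150 → Aug 4, 2150: 31 days (July has 31).
Aug 4, 2150 → Sep 4, 2150: 31 days (August has 31).
Sep 4, 2150 → Oct 4, 2150: 30 days (September has 30).
Oct 4, 2150 → Nov 4, 2150: 31 days (October has 31).
Nov 4, 2150 → Dec 1, 2150: 27 days.
Total: 1396 days.

1396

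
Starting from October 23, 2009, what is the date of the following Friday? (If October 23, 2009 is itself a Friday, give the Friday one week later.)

October 30, 2009

Oct 23, 2009 is a Friday.
From Friday to the next Friday is 7 days.
Oct 23, 2009 + 7 = Oct 30, 2009.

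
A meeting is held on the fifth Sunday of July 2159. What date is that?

July 1, 2159 is a Sunday.
The first Sunday is therefore July 1 (same day).
The fifth Sunday is 1 + 4×7 = July 29.

July 29, 2159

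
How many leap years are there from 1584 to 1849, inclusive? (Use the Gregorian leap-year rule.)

Multiples of 4 in [1584,1849]: 67.
Of those, multiples of 100: 3 (not leap unless ÷400).
Multiples of 400: 1.
Leap years = 67 − 3 + 1 = 65.

65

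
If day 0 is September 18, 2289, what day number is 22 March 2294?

Sep 18, 2289 → Sep 18, 2290: 365 days.
Sep 18, 2290 → Sep 18, 2291: 365 days.
Sep 18, 2291 → Sep 18, 2292: 366 days (Feb 29, 2292 is in that span).
Sep 18, 2292 → Sep 18, 2293: 365 days.
Sep 18, 2293 → Oct 18, 2293: 30 days (September has 30).
Oct 18, 2293 → Nov 18, 2293: 31 days (October has 31).
Nov 18, 2293 → Dec 18, 2293: 30 days (November has 30).
Dec 18, 2293 → Jan 18, 2294: 31 days (December has 31).
Jan 18, 2294 → Feb 18, 2294: 31 days (January has 31).
Feb 18, 2294 → Mar 18, 2294: 28 days (February has 28).
Mar 18, 2294 → Mar 22, 2294: 4 days.
Total: 1646 days.

1646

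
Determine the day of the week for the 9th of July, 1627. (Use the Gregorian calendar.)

Doomsday rule: the anchor day for the 1600s is Tuesday. For year 27: 27÷12 = 2 r 3, and 3÷4 = 0, so 2+3+0 = 5.
Tuesday + 5 ≡ Sunday — that's 1627's doomsday.
In July the doomsday date is Jul 11.
Jul 9 is 2 days before Jul 11; 2 mod 7 = 2, so Sunday − 2 = Friday.

Friday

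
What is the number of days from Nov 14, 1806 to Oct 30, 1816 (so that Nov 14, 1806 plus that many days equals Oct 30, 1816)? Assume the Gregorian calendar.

Nov 14, 1806 → Nov 14, 1807: 365 days.
Nov 14, 1807 → Nov 14, 1808: 366 days (Feb 29, 1808 is in that span).
Nov 14, 1808 → Nov 14, 1809: 365 days.
Nov 14, 1809 → Nov 14, 1810: 365 days.
Nov 14, 1810 → Nov 14, 1811: 365 days.
Nov 14, 1811 → Nov 14, 1812: 366 days (Feb 29, 1812 is in that span).
Nov 14, 1812 → Nov 14, 1813: 365 days.
Nov 14, 1813 → Nov 14, 1814: 365 days.
Nov 14, 1814 → Nov 14, 1815: 365 days.
Nov 14, 1815 → Dec 14, 1815: 30 days (November has 30).
Dec 14, 1815 → Jan 14, 1816: 31 days (December has 31).
Jan 14, 1816 → Feb 14, 1816: 31 days (January has 31).
Feb 14, 1816 → Mar 14, 1816: 29 days (February has 29).
Mar 14, 1816 → Apr 14, 1816: 31 days (March has 31).
Apr 14, 1816 → May 14, 1816: 30 days (April has 30).
May 14, 1816 → Jun 14, 1816: 31 days (May has 31).
Jun 14, 1816 → Jul 14, 1816: 30 days (June has 30).
Jul 14, 1816 → Aug 14, 1816: 31 days (July has 31).
Aug 14, 1816 → Sep 14, 1816: 31 days (August has 31).
Sep 14, 1816 → Oct 14, 1816: 30 days (September has 30).
Oct 14, 1816 → Oct 30, 1816: 16 days.
Total: 3638 days.

3638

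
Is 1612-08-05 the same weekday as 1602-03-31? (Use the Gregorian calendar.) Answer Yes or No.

Yes

From Mar 31, 1602 to Aug 5, 1612 is 3780 days.
3780 mod 7 = 0, so they are the same weekday.
(Mar 31, 1602 is a Sunday; Aug 5, 1612 is a Sunday.)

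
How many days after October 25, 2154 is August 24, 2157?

Oct 25, 2154 → Oct 25, 2155: 365 days.
Oct 25, 2155 → Oct 25, 2156: 366 days (Feb 29, 2156 is in that span).
Oct 25, 2156 → Nov 25, 2156: 31 days (October has 31).
Nov 25, 2156 → Dec 25, 2156: 30 days (November has 30).
Dec 25, 2156 → Jan 25, 2157: 31 days (December has 31).
Jan 25, 2157 → Feb 25, 2157: 31 days (January has 31).
Feb 25, 2157 → Mar 25, 2157: 28 days (February has 28).
Mar 25, 2157 → Apr 25, 2157: 31 days (March has 31).
Apr 25, 2157 → May 25, 2157: 30 days (April has 30).
May 25, 2157 → Jun 25, 2157: 31 days (May has 31).
Jun 25, 2157 → Jul 25, 2157: 30 days (June has 30).
Jul 25, 2157 → Aug 24, 2157: 30 days.
Total: 1034 days.

1034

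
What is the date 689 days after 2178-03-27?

February 14, 2180

+365 (one year) → Mar 27, 2179 (324 left).
Mar has 31 days: +5 → Apr 1, 2179 (319 left).
Apr has 30 days: +30 → May 1, 2179 (289 left).
May has 31 days: +31 → Jun 1, 2179 (258 left).
Jun has 30 days: +30 → Jul 1, 2179 (228 left).
Jul has 31 days: +31 → Aug 1, 2179 (197 left).
Aug has 31 days: +31 → Sep 1, 2179 (166 left).
Sep has 30 days: +30 → Oct 1, 2179 (136 left).
Oct has 31 days: +31 → Nov 1, 2179 (105 left).
Nov has 30 days: +30 → Dec 1, 2179 (75 left).
Dec has 31 days: +31 → Jan 1, 2180 (44 left).
Jan has 31 days: +31 → Feb 1, 2180 (13 left).
+13 → Feb 14, 2180.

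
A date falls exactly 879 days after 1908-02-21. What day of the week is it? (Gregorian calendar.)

Feb 21, 1908 is a Friday.
879 mod 7 = 4, so 879 days after a Friday is Friday + 4 = Tuesday.

Tuesday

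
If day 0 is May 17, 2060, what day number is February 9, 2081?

7573

May 17, 2060 → May 17, 2061: 365 days.
May 17, 2061 → May 17, 2062: 365 days.
May 17, 2062 → May 17, 2063: 365 days.
May 17, 2063 → May 17, 2064: 366 days (Feb 29, 2064 is in that span).
May 17, 2064 → May 17, 2065: 365 days.
May 17, 2065 → May 17, 2066: 365 days.
May 17, 2066 → May 17, 2067: 365 days.
May 17, 2067 → May 17, 2068: 366 days (Feb 29, 2068 is in that span).
May 17, 2068 → May 17, 2069: 365 days.
May 17, 2069 → May 17, 2070: 365 days.
May 17, 2070 → May 17, 2071: 365 days.
May 17, 2071 → May 17, 2072: 366 days (Feb 29, 2072 is in that span).
May 17, 2072 → May 17, 2073: 365 days.
May 17, 2073 → May 17, 2074: 365 days.
May 17, 2074 → May 17, 2075: 365 days.
May 17, 2075 → May 17, 2076: 366 days (Feb 29, 2076 is in that span).
May 17, 2076 → May 17, 2077: 365 days.
May 17, 2077 → May 17, 2078: 365 days.
May 17, 2078 → May 17, 2079: 365 days.
May 17, 2079 → May 17, 2080: 366 days (Feb 29, 2080 is in that span).
May 17, 2080 → Jun 17, 2080: 31 days (May has 31).
Jun 17, 2080 → Jul 17, 2080: 30 days (June has 30).
Jul 17, 2080 → Aug 17, 2080: 31 days (July has 31).
Aug 17, 2080 → Sep 17, 2080: 31 days (August has 31).
Sep 17, 2080 → Oct 17, 2080: 30 days (September has 30).
Oct 17, 2080 → Nov 17, 2080: 31 days (October has 31).
Nov 17, 2080 → Dec 17, 2080: 30 days (November has 30).
Dec 17, 2080 → Jan 17, 2081: 31 days (December has 31).
Jan 17, 2081 → Feb 9, 2081: 23 days.
Total: 7573 days.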